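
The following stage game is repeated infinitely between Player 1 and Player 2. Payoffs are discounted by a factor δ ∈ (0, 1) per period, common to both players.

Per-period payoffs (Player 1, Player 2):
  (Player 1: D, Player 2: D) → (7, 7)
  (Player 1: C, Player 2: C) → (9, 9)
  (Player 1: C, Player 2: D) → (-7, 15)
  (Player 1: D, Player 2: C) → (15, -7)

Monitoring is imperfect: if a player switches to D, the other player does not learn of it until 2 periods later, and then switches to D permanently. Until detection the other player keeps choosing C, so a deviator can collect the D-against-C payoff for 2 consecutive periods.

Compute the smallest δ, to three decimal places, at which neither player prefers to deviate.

0.866

The best deviation is to choose D for all 2 undetected periods, earning 15 each, then 7 forever once detected.
Deviation value: 15(1−δ^2)/(1−δ) + 7δ^2/(1−δ); cooperation value: 9/(1−δ).
IC: 9 ≥ 15(1−δ^2) + 7δ^2 = 15 − 8δ^2.
So δ^2 ≥ 6/8 = 3/4, giving δ ≥ (3/4)^(1/2) ≈ 0.866.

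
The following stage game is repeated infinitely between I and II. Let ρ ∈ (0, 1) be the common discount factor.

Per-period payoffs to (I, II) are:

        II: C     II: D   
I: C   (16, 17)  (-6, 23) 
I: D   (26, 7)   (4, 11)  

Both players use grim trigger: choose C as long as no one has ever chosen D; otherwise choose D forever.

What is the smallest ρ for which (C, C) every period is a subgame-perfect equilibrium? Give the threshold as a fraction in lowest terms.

1/2

For I: deviation gain 26−16 = 10, per-period punishment loss 16−4 = 12. IC gives ρ ≥ 10/22 = 5/11.
For II: gain 6, loss 6 per period, so ρ ≥ 6/12 = 1/2.
The tighter constraint is II's, so cooperation needs ρ ≥ 1/2.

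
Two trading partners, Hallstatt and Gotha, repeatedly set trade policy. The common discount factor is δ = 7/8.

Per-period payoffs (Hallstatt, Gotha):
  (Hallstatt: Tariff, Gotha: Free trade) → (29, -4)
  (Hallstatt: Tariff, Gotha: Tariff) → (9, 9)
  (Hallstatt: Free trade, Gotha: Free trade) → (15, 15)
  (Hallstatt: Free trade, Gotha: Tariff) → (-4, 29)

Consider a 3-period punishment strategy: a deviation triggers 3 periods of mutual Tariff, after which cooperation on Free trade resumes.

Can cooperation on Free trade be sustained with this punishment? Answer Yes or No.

A one-shot deviation gives 29 now, then 9 for 3 periods, then back to 15.
Gain from deviating: (29−15) today; loss: (15−9) in each of the next 3 periods.
No-deviation condition: (15−9)(δ+…+δ^3) ≥ 29−15, i.e. δ+…+δ^3 ≥ 7/3.
At δ = 7/8: δ+…+δ^3 = 2.3105 < 2.3333.
So cooperation is not sustainable.

No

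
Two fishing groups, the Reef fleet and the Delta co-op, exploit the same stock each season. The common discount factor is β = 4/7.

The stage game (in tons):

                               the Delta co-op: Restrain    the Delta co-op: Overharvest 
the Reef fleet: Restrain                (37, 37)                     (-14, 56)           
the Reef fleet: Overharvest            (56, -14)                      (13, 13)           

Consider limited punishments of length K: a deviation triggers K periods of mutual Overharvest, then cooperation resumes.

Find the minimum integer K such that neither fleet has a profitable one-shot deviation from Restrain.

No profitable deviation requires (37−13)(β+…+β^K) ≥ 56−37, i.e. β+…+β^K ≥ 19/24 ≈ 0.7917.
With β = 4/7, the partial sums are K=1: 0.5714, K=2: 0.8980.
K = 2 is the first length at which the sum reaches 0.7917.

2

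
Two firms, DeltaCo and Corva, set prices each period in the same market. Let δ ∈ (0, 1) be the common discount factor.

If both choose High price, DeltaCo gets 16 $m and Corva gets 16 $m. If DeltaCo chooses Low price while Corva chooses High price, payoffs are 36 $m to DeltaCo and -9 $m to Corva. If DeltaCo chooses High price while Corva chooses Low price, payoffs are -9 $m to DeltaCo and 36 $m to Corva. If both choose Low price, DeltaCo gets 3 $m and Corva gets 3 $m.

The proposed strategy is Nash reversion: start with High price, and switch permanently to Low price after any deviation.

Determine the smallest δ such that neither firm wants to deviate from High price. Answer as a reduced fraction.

20/33

16/(1−δ) ≥ 36 + 3δ/(1−δ)
16 ≥ 36 − 33δ
δ ≥ 20/33.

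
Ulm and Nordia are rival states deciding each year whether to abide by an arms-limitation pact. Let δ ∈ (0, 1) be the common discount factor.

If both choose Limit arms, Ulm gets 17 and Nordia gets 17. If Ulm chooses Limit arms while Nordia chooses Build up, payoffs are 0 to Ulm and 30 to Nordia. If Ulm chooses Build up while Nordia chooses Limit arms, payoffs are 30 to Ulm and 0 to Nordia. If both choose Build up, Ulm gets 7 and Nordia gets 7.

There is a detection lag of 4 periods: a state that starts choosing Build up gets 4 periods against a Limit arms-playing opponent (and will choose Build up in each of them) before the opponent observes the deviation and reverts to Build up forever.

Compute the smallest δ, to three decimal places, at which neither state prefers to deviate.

0.867

Deviating for the 4 undetected periods gains 30−17 = 13 per period over cooperation, then loses 17−7 = 10 per period forever once punishment starts.
Gain: 13(1 + δ + … + δ^3); loss: 10·δ^4/(1−δ).
No profitable deviation ⇔ 13(1−δ^4) ≤ 10·δ^4, i.e. δ^4 ≥ 13/(13+10) = 13/23.
Hence δ ≥ (13/23)^(1/4) ≈ 0.867.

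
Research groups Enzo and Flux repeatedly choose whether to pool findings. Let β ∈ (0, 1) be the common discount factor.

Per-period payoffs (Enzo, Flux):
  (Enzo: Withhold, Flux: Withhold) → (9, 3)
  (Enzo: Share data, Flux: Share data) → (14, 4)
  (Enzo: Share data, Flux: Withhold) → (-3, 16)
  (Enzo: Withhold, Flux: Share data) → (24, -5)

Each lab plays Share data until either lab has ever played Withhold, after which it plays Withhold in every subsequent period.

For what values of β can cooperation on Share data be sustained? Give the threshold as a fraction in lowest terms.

12/13

Enzo: cooperation gives 14 each period; deviation gives 24 once then 9 forever.
  14/(1−β) ≥ 24 + 9β/(1−β) ⇒ β ≥ 10/15 = 2/3.
Flux: cooperation gives 4 each period; deviation gives 16 once then 3 forever.
  β ≥ 12/13.
Both must hold, so the binding constraint is Flux's: β ≥ 12/13.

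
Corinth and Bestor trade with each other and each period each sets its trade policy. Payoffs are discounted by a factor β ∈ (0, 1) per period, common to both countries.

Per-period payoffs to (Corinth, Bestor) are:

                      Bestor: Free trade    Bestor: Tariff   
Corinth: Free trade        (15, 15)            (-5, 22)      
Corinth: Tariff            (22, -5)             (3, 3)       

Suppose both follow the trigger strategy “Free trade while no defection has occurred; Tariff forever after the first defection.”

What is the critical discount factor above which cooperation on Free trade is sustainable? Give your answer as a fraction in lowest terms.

7/19

One-period gain from deviating is 22 − 15 = 7. The loss is 15 − 3 = 12 in every subsequent period, with present value 12·β/(1−β).
Deviation is unprofitable when 12·β/(1−β) ≥ 7, i.e. β/(1−β) ≥ 7/12.
Equivalently β ≥ 7/(7+12) = 7/19.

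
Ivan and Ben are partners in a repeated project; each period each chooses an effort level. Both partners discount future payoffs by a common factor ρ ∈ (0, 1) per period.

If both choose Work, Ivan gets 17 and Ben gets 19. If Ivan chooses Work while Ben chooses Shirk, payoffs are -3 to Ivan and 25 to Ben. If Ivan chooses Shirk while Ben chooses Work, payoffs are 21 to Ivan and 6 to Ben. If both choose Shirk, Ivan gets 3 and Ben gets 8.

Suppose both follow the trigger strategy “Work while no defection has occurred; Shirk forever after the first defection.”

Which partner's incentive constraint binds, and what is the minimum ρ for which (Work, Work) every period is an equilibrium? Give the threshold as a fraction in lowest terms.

Ben; ρ ≥ 6/17

Ivan's threshold: (21−17)/(21−3) = 2/9.
Ben's threshold: (25−19)/(25−8) = 6/17.
2/9 < 6/17, so Ben binds and ρ* = 6/17.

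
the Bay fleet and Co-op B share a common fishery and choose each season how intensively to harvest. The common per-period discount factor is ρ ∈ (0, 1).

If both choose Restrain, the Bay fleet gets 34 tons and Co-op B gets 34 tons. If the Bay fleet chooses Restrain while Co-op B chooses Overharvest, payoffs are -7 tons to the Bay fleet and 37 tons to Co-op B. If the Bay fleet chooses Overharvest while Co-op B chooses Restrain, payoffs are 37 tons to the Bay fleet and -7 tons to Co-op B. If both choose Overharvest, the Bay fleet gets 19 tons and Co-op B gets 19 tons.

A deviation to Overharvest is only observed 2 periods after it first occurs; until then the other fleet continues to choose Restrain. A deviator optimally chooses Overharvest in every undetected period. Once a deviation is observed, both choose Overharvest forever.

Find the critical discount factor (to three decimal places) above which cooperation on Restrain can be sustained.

0.408

A deviator earns 37 for 2 periods, then 19 forever; cooperating earns 34 forever. Multiplying the IC by (1−ρ):
34 ≥ 37(1−ρ^2) + 19ρ^2, so 18·ρ^2 ≥ 3 and ρ^2 ≥ 1/6.
ρ ≥ (1/6)^(1/2) ≈ 0.408.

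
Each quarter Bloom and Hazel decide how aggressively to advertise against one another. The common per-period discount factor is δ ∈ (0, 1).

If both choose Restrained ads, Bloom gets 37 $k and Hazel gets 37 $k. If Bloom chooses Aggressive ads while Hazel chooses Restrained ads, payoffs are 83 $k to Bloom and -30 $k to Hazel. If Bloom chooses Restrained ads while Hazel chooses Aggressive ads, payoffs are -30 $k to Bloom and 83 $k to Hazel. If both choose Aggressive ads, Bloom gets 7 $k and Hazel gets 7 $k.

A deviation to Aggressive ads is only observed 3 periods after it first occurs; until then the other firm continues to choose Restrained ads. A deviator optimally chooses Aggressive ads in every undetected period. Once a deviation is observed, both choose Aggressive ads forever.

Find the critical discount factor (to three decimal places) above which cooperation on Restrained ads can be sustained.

0.846

Deviating for the 3 undetected periods gains 83−37 = 46 per period over cooperation, then loses 37−7 = 30 per period forever once punishment starts.
Gain: 46(1 + δ + … + δ^2); loss: 30·δ^3/(1−δ).
No profitable deviation ⇔ 46(1−δ^3) ≤ 30·δ^3, i.e. δ^3 ≥ 46/(46+30) = 23/38.
Hence δ ≥ (23/38)^(1/3) ≈ 0.846.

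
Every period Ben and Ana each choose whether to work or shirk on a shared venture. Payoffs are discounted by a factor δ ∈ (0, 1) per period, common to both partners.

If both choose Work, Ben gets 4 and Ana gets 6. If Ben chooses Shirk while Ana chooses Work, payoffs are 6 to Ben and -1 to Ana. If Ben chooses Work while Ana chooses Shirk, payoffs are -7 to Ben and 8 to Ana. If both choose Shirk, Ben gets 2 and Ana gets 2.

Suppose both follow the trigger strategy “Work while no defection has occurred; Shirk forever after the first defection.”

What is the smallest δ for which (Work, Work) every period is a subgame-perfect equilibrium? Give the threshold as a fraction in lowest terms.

Ben: cooperation gives 4 each period; deviation gives 6 once then 2 forever.
  4/(1−δ) ≥ 6 + 2δ/(1−δ) ⇒ δ ≥ 2/4 = 1/2.
Ana: cooperation gives 6 each period; deviation gives 8 once then 2 forever.
  δ ≥ 2/6 = 1/3.
Both must hold, so the binding constraint is Ben's: δ ≥ 1/2.

1/2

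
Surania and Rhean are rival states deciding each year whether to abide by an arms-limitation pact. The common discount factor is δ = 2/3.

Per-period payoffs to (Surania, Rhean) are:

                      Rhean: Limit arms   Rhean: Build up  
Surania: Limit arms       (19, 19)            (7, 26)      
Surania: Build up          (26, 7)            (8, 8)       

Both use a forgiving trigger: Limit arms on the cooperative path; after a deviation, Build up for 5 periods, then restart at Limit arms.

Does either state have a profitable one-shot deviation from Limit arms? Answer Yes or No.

No

A one-shot deviation gives 26 now, then 8 for 5 periods, then back to 19.
Gain from deviating: (26−19) today; loss: (19−8) in each of the next 5 periods.
No-deviation condition: (19−8)(δ+…+δ^5) ≥ 26−19, i.e. δ+…+δ^5 ≥ 7/11.
At δ = 2/3: δ+…+δ^5 = 1.7366 ≥ 0.6364.
So cooperation is sustainable.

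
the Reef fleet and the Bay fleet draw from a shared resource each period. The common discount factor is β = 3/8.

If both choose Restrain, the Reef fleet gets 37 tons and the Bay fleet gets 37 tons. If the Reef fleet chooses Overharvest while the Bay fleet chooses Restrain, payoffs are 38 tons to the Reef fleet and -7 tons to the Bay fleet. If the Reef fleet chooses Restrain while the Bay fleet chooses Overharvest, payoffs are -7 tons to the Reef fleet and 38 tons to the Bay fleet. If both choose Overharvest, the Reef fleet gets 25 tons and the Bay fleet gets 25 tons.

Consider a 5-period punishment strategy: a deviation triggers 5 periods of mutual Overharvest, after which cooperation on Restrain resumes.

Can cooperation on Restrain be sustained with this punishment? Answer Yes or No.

Yes

Comparing payoff streams over the 6 periods until play realigns: cooperate → 37(1+β+…+β^5); deviate → 38 + 25(β+…+β^5).
Cooperation is sustained iff (37−25)(β+…+β^5) ≥ 38−37.
β+…+β^5 = 3/8·(1−(3/8)^5)/(1−3/8) = 0.5956, and (38−37)/(37−25) = 0.0833.
0.5956 ≥ 0.0833, so cooperation is sustainable.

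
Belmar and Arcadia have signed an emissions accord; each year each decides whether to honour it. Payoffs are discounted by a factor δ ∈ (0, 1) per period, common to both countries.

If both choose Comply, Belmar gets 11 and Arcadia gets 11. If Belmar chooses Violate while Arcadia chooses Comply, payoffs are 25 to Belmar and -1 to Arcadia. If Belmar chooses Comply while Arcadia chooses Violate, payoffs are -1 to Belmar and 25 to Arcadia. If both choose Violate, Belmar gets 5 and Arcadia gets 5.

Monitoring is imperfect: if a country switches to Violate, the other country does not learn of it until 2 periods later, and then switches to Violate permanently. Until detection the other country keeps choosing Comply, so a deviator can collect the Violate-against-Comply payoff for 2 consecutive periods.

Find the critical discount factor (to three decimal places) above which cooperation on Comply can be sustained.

0.837

A deviator earns 25 for 2 periods, then 5 forever; cooperating earns 11 forever. Multiplying the IC by (1−δ):
11 ≥ 25(1−δ^2) + 5δ^2, so 20·δ^2 ≥ 14 and δ^2 ≥ 7/10.
δ ≥ (7/10)^(1/2) ≈ 0.837.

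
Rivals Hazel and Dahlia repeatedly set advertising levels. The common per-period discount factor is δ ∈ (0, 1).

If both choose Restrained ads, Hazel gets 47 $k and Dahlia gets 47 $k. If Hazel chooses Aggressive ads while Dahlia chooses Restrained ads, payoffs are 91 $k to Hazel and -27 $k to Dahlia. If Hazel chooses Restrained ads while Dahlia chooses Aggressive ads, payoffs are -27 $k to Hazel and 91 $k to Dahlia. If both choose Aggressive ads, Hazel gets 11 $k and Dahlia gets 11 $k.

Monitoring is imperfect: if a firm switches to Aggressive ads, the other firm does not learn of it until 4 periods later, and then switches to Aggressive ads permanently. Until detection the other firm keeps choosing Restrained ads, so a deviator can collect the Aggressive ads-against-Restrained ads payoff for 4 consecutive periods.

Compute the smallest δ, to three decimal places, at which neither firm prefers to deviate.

0.861

A deviator earns 91 for 4 periods, then 11 forever; cooperating earns 47 forever. Multiplying the IC by (1−δ):
47 ≥ 91(1−δ^4) + 11δ^4, so 80·δ^4 ≥ 44 and δ^4 ≥ 11/20.
δ ≥ (11/20)^(1/4) ≈ 0.861.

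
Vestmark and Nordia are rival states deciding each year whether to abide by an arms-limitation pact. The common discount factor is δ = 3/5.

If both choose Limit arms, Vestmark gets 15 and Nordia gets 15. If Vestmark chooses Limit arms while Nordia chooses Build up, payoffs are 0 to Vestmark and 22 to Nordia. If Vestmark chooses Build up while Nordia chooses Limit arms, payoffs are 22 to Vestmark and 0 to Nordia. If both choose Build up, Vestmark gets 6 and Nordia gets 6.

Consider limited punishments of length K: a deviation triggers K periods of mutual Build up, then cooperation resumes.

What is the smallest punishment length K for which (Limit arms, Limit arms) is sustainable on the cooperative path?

No profitable deviation requires (15−6)(δ+…+δ^K) ≥ 22−15, i.e. δ+…+δ^K ≥ 7/9 ≈ 0.7778.
With δ = 3/5, the partial sums are K=1: 0.6000, K=2: 0.9600.
K = 2 is the first length at which the sum reaches 0.7778.

2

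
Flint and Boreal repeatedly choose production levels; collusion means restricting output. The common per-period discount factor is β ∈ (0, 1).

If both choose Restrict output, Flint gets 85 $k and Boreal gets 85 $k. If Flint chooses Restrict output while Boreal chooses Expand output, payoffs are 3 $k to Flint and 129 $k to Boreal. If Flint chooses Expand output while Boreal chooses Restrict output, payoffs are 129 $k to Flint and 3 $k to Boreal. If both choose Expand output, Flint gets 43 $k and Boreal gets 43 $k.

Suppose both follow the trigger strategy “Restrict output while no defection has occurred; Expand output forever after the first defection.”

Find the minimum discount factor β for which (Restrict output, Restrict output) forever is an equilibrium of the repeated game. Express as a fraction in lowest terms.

22/43

85/(1−β) ≥ 129 + 43β/(1−β)
85 ≥ 129 − 86β
β ≥ 44/86 = 22/43.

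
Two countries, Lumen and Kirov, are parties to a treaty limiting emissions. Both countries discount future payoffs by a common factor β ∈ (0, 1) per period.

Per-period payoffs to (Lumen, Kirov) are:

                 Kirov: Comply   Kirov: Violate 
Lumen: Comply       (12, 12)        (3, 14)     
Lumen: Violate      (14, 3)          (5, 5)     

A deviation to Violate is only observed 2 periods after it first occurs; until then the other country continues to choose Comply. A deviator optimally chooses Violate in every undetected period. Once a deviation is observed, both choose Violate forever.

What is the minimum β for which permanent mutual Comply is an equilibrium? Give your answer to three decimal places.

0.471

A deviator earns 14 for 2 periods, then 5 forever; cooperating earns 12 forever. Multiplying the IC by (1−β):
12 ≥ 14(1−β^2) + 5β^2, so 9·β^2 ≥ 2 and β^2 ≥ 2/9.
β ≥ (2/9)^(1/2) ≈ 0.471.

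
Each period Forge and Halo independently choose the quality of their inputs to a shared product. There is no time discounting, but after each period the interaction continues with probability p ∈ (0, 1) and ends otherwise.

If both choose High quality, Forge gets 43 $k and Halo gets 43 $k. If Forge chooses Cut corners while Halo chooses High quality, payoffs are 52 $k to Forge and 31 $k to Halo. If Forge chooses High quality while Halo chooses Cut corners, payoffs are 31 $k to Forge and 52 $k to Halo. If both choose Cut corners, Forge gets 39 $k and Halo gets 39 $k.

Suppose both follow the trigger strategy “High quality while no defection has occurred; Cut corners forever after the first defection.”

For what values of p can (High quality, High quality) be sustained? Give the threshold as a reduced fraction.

With no time discounting, the continuation probability p plays the role of the discount factor.
Grim-trigger IC: 43/(1−p) ≥ 52 + 39p/(1−p) ⇒ p ≥ (52−43)/(52−39) = 9/13.

9/13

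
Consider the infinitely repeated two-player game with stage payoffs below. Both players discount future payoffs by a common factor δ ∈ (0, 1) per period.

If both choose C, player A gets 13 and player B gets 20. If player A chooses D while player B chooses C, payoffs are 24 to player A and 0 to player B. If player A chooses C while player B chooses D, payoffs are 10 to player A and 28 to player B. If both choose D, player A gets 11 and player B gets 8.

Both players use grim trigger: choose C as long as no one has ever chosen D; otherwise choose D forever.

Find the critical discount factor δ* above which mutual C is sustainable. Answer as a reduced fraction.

player A's threshold: (24−13)/(24−11) = 11/13.
player B's threshold: (28−20)/(28−8) = 2/5.
11/13 > 2/5, so player A binds and δ* = 11/13.

11/13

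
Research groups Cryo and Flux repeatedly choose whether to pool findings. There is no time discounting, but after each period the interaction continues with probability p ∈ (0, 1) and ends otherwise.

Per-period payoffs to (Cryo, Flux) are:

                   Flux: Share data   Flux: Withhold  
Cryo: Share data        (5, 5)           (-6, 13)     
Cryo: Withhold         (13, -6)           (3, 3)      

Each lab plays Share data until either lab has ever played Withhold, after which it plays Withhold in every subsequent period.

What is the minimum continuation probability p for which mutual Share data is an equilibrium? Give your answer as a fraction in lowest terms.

Expected cooperation value is 5 + p·5 + p²·5 + … = 5/(1−p); deviation gives 13 + p·3/(1−p).
5 ≥ 13(1−p) + 3p ⇒ 10p ≥ 8 ⇒ p ≥ 8/10 = 4/5.

4/5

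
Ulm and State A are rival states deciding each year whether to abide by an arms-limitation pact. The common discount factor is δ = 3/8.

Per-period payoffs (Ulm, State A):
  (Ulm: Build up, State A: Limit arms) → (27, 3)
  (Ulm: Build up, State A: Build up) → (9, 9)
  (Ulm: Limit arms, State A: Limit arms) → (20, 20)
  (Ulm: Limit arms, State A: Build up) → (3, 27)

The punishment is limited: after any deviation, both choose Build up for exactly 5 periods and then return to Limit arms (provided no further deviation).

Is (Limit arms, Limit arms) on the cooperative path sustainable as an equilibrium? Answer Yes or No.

No

IC: δ+…+δ^5 ≥ (27−20)/(20−9) = 7/11.
At δ = 3/8: partial sum = 0.5956 < 0.6364. Cooperation not sustainable.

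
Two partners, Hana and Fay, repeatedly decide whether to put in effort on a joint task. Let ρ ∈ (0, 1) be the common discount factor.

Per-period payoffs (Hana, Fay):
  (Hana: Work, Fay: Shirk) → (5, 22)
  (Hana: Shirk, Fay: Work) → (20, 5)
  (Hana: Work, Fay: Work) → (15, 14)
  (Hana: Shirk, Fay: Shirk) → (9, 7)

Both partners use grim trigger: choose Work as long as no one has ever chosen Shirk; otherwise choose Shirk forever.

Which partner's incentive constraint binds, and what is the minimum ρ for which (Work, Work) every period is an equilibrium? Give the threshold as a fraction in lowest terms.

Fay; ρ ≥ 8/15

Hana's threshold: (20−15)/(20−9) = 5/11.
Fay's threshold: (22−14)/(22−7) = 8/15.
5/11 < 8/15, so Fay binds and ρ* = 8/15.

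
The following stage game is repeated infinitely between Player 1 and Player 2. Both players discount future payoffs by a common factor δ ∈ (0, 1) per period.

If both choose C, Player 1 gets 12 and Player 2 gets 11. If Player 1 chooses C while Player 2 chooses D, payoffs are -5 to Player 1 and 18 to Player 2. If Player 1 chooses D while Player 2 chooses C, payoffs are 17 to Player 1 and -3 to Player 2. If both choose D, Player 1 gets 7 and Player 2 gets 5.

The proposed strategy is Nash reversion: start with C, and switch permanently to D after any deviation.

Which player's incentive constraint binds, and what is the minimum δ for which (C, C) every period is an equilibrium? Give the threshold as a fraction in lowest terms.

Player 1's threshold: (17−12)/(17−7) = 1/2.
Player 2's threshold: (18−11)/(18−5) = 7/13.
1/2 < 7/13, so Player 2 binds and δ* = 7/13.

Player 2; δ ≥ 7/13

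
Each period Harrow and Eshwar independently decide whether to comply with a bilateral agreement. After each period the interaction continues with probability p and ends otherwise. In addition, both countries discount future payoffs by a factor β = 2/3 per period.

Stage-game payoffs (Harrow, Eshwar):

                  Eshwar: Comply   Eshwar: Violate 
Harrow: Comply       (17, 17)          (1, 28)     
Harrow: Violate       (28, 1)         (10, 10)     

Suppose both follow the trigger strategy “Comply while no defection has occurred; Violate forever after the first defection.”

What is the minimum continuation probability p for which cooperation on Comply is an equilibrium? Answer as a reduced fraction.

With continuation probability p and discount β, the effective per-period discount factor is βp.
Grim-trigger IC: βp ≥ (28−17)/(28−10) = 11/18.
So p ≥ (11/18)/(2/3) = 11/12.

11/12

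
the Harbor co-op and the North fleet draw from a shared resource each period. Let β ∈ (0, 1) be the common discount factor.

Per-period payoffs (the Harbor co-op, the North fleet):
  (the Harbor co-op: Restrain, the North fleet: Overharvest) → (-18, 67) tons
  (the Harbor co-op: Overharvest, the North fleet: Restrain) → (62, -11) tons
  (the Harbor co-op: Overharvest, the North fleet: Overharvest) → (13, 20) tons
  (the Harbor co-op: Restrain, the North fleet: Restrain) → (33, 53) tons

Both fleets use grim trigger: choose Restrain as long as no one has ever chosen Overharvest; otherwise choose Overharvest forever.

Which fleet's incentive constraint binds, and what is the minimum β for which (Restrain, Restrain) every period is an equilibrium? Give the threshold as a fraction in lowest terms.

the Harbor co-op; β ≥ 29/49

the Harbor co-op: cooperation gives 33 each period; deviation gives 62 once then 13 forever.
  33/(1−β) ≥ 62 + 13β/(1−β) ⇒ β ≥ 29/49.
the North fleet: cooperation gives 53 each period; deviation gives 67 once then 20 forever.
  β ≥ 14/47.
Both must hold, so the binding constraint is the Harbor co-op's: β ≥ 29/49.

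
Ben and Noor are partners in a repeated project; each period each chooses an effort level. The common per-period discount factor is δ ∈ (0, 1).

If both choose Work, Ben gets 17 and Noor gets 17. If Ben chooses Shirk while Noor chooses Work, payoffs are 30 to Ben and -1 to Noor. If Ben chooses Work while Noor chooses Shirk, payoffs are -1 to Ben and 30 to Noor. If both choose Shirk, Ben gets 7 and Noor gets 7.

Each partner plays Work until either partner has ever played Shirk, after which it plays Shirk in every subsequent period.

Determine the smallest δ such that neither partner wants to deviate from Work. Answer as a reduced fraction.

17/(1−δ) ≥ 30 + 7δ/(1−δ)
17 ≥ 30 − 23δ
δ ≥ 13/23.

13/23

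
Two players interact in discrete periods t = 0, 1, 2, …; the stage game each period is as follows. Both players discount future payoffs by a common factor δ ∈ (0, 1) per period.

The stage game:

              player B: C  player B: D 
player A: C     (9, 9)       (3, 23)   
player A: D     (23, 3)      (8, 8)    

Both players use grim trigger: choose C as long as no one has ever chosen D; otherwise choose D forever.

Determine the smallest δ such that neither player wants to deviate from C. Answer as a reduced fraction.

Under grim trigger the critical discount factor is (T−C)/(T−P) with T = 23, C = 9, P = 8.
δ* = (23−9)/(23−8) = 14/15.

14/15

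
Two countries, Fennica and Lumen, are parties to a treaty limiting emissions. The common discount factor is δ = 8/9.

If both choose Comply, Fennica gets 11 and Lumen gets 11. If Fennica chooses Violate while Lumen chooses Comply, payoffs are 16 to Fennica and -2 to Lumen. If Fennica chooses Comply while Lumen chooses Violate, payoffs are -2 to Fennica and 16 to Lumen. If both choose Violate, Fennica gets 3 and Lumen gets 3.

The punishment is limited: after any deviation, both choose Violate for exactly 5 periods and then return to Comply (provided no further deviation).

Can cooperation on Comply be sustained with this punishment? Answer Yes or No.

IC: δ+…+δ^5 ≥ (16−11)/(11−3) = 5/8.
At δ = 8/9: partial sum = 3.5606 ≥ 0.6250. Cooperation sustainable.

Yes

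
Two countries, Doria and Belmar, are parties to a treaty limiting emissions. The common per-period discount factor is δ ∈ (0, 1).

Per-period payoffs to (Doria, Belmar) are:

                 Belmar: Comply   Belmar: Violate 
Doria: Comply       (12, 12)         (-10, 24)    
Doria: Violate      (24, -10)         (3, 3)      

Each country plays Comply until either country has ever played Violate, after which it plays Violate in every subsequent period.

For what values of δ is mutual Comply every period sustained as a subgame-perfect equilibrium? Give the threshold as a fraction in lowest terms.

12/(1−δ) ≥ 24 + 3δ/(1−δ)
12 ≥ 24 − 21δ
δ ≥ 12/21 = 4/7.

4/7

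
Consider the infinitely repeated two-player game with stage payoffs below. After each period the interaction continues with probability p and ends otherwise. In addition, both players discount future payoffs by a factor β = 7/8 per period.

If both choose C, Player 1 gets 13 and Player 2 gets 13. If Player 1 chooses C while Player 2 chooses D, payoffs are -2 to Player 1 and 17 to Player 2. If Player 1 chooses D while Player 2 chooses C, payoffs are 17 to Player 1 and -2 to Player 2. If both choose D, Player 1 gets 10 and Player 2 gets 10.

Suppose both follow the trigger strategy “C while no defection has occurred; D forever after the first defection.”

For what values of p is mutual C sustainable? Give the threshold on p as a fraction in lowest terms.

32/49

Expected continuation weight on next period's payoff is β·p = 7/8·p, which plays the role of the discount factor.
Cooperation requires 7/8·p ≥ (17−13)/(17−10) = 4/7, hence p ≥ 32/49.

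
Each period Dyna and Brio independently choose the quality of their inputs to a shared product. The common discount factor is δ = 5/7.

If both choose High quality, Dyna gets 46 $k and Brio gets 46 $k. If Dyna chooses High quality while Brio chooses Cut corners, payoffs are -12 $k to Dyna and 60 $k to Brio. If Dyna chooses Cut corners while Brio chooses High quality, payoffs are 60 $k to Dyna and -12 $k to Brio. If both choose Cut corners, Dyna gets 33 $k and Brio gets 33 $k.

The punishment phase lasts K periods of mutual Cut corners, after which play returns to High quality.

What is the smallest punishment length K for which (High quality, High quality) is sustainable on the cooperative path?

2

No profitable deviation requires (46−33)(δ+…+δ^K) ≥ 60−46, i.e. δ+…+δ^K ≥ 14/13 ≈ 1.0769.
With δ = 5/7, the partial sums are K=1: 0.7143, K=2: 1.2245.
K = 2 is the first length at which the sum reaches 1.0769.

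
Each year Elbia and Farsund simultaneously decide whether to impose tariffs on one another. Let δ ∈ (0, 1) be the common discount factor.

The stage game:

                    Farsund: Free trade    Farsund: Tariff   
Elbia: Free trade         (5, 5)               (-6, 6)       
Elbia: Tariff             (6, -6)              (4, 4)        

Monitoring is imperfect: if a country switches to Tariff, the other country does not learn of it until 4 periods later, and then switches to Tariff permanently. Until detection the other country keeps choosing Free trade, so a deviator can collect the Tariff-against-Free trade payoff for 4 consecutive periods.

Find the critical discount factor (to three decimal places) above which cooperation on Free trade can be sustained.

0.841

Deviating for the 4 undetected periods gains 6−5 = 1 per period over cooperation, then loses 5−4 = 1 per period forever once punishment starts.
Gain: 1(1 + δ + … + δ^3); loss: 1·δ^4/(1−δ).
No profitable deviation ⇔ 1(1−δ^4) ≤ 1·δ^4, i.e. δ^4 ≥ 1/(1+1) = 1/2.
Hence δ ≥ (1/2)^(1/4) ≈ 0.841.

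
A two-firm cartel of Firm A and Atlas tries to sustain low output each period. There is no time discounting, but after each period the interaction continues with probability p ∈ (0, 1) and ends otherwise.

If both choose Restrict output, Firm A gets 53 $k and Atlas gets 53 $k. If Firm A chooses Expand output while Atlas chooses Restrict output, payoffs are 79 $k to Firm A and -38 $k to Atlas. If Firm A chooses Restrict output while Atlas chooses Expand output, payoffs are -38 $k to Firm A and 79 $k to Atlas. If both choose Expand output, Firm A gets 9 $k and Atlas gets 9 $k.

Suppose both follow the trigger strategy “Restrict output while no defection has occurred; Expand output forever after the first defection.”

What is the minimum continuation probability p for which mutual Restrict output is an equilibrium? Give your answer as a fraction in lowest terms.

13/35

With no time discounting, the continuation probability p plays the role of the discount factor.
Grim-trigger IC: 53/(1−p) ≥ 79 + 9p/(1−p) ⇒ p ≥ (79−53)/(79−9) = 13/35.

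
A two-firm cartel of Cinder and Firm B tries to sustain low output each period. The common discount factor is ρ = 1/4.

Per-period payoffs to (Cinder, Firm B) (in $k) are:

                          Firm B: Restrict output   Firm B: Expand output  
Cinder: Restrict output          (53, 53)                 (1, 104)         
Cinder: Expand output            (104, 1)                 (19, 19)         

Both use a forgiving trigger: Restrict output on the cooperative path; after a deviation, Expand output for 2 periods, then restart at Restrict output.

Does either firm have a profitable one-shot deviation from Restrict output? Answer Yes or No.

A one-shot deviation gives 104 now, then 19 for 2 periods, then back to 53.
Gain from deviating: (104−53) today; loss: (53−19) in each of the next 2 periods.
No-deviation condition: (53−19)(ρ+…+ρ^2) ≥ 104−53, i.e. ρ+…+ρ^2 ≥ 3/2.
At ρ = 1/4: ρ+…+ρ^2 = 0.3125 < 1.5000.
So cooperation is not sustainable.

Yes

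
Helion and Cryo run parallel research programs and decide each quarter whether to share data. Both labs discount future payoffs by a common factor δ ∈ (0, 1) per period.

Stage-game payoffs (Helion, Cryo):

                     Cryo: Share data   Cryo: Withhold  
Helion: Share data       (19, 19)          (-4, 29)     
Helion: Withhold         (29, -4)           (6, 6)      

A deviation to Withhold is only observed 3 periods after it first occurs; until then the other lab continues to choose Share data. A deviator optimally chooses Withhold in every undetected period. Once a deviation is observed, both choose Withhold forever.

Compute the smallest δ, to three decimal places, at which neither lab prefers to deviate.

The best deviation is to choose Withhold for all 3 undetected periods, earning 29 each, then 6 forever once detected.
Deviation value: 29(1−δ^3)/(1−δ) + 6δ^3/(1−δ); cooperation value: 19/(1−δ).
IC: 19 ≥ 29(1−δ^3) + 6δ^3 = 29 − 23δ^3.
So δ^3 ≥ 10/23, giving δ ≥ (10/23)^(1/3) ≈ 0.758.

0.758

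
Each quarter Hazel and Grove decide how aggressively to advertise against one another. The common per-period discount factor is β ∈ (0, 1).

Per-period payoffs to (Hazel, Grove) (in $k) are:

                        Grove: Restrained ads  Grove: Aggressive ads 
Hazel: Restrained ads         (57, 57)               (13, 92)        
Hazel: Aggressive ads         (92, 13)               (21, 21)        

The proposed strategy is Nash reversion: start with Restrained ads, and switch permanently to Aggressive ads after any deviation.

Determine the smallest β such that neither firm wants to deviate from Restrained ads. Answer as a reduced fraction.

35/71

One-period gain from deviating is 92 − 57 = 35. The loss is 57 − 21 = 36 in every subsequent period, with present value 36·β/(1−β).
Deviation is unprofitable when 36·β/(1−β) ≥ 35, i.e. β/(1−β) ≥ 35/36.
Equivalently β ≥ 35/(35+36) = 35/71.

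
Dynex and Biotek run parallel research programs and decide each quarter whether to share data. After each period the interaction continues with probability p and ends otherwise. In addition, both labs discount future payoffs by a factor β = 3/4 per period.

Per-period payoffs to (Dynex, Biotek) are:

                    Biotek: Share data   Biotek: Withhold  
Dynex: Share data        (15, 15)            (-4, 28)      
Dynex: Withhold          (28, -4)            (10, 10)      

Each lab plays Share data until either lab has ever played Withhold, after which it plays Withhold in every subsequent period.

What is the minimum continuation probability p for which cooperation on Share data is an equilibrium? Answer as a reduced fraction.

With continuation probability p and discount β, the effective per-period discount factor is βp.
Grim-trigger IC: βp ≥ (28−15)/(28−10) = 13/18.
So p ≥ (13/18)/(3/4) = 26/27.

26/27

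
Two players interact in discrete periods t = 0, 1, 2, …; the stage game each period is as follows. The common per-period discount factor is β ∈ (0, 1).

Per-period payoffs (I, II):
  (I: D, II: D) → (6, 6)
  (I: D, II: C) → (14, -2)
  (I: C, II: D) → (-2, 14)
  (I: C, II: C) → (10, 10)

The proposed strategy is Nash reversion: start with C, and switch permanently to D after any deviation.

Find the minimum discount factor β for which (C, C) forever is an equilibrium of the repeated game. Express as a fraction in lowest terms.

Cooperation forever yields 10 each period: 10/(1−β).
Deviating yields 14 once, then 6 forever: 14 + 6β/(1−β).
No profitable deviation requires 10/(1−β) ≥ 14 + 6β/(1−β).
Multiplying by (1−β): 10 ≥ 14(1−β) + 6β = 14 − 8β.
So 8β ≥ 4, i.e. β ≥ 4/8 = 1/2.

1/2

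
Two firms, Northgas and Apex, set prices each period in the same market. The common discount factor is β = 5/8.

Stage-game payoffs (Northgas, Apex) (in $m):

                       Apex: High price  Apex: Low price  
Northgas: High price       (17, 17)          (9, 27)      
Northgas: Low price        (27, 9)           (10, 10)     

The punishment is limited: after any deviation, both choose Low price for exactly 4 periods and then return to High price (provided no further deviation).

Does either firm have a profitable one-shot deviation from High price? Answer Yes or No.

A one-shot deviation gives 27 now, then 10 for 4 periods, then back to 17.
Gain from deviating: (27−17) today; loss: (17−10) in each of the next 4 periods.
No-deviation condition: (17−10)(β+…+β^4) ≥ 27−17, i.e. β+…+β^4 ≥ 10/7.
At β = 5/8: β+…+β^4 = 1.4124 < 1.4286.
So cooperation is not sustainable.

Yes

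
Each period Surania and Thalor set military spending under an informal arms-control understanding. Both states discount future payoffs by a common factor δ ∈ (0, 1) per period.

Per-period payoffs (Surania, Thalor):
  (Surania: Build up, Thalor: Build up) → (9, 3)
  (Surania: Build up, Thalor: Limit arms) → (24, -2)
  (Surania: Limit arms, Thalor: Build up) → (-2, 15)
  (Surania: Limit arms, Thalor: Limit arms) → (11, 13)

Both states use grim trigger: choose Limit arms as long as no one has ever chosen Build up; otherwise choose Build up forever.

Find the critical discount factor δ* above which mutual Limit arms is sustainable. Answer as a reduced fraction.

Surania's threshold: (24−11)/(24−9) = 13/15.
Thalor's threshold: (15−13)/(15−3) = 1/6.
13/15 > 1/6, so Surania binds and δ* = 13/15.

13/15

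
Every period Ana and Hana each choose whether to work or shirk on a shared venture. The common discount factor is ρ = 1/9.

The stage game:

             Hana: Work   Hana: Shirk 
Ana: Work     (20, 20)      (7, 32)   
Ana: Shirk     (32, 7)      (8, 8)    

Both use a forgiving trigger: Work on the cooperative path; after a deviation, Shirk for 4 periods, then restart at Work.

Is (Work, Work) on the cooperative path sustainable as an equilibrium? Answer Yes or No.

No

Comparing payoff streams over the 5 periods until play realigns: cooperate → 20(1+ρ+…+ρ^4); deviate → 32 + 8(ρ+…+ρ^4).
Cooperation is sustained iff (20−8)(ρ+…+ρ^4) ≥ 32−20.
ρ+…+ρ^4 = 1/9·(1−(1/9)^4)/(1−1/9) = 0.1250, and (32−20)/(20−8) = 1.0000.
0.1250 < 1.0000, so cooperation is not sustainable.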